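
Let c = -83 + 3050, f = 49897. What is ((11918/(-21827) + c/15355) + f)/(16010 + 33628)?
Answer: 2787173365094/2772725608705 ≈ 1.0052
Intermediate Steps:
c = 2967
((11918/(-21827) + c/15355) + f)/(16010 + 33628) = ((11918/(-21827) + 2967/15355) + 49897)/(16010 + 33628) = ((11918*(-1/21827) + 2967*(1/15355)) + 49897)/49638 = ((-11918/21827 + 2967/15355) + 49897)*(1/49638) = (-118240181/335153585 + 49897)*(1/49638) = (16723040190564/335153585)*(1/49638) = 2787173365094/2772725608705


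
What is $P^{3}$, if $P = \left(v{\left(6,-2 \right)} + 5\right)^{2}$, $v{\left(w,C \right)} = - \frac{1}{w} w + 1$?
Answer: $15625$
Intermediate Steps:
$v{\left(w,C \right)} = 0$ ($v{\left(w,C \right)} = -1 + 1 = 0$)
$P = 25$ ($P = \left(0 + 5\right)^{2} = 5^{2} = 25$)
$P^{3} = 25^{3} = 15625$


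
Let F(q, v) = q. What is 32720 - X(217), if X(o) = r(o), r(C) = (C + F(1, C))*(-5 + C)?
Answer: -13496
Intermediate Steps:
r(C) = (1 + C)*(-5 + C) (r(C) = (C + 1)*(-5 + C) = (1 + C)*(-5 + C))
X(o) = -5 + o² - 4*o
32720 - X(217) = 32720 - (-5 + 217² - 4*217) = 32720 - (-5 + 47089 - 868) = 32720 - 1*46216 = 32720 - 46216 = -13496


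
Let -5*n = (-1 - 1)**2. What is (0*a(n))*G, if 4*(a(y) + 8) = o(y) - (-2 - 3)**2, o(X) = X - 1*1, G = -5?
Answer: 0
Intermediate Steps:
n = -4/5 (n = -(-1 - 1)**2/5 = -1/5*(-2)**2 = -1/5*4 = -4/5 ≈ -0.80000)
o(X) = -1 + X (o(X) = X - 1 = -1 + X)
a(y) = -29/2 + y/4 (a(y) = -8 + ((-1 + y) - (-2 - 3)**2)/4 = -8 + ((-1 + y) - 1*(-5)**2)/4 = -8 + ((-1 + y) - 1*25)/4 = -8 + ((-1 + y) - 25)/4 = -8 + (-26 + y)/4 = -8 + (-13/2 + y/4) = -29/2 + y/4)
(0*a(n))*G = (0*(-29/2 + (1/4)*(-4/5)))*(-5) = (0*(-29/2 - 1/5))*(-5) = (0*(-147/10))*(-5) = 0*(-5) = 0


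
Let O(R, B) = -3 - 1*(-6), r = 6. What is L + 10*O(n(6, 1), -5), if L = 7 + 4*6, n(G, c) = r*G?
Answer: 61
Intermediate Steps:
n(G, c) = 6*G
O(R, B) = 3 (O(R, B) = -3 + 6 = 3)
L = 31 (L = 7 + 24 = 31)
L + 10*O(n(6, 1), -5) = 31 + 10*3 = 31 + 30 = 61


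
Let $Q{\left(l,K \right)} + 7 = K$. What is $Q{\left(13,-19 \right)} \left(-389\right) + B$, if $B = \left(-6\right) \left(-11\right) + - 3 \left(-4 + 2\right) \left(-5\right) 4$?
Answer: $10060$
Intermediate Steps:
$Q{\left(l,K \right)} = -7 + K$
$B = -54$ ($B = 66 + \left(-3\right) \left(-2\right) \left(-5\right) 4 = 66 + 6 \left(-5\right) 4 = 66 - 120 = -54$)
$Q{\left(13,-19 \right)} \left(-389\right) + B = \left(-7 - 19\right) \left(-389\right) - 54 = \left(-26\right) \left(-389\right) - 54 = 10114 - 54 = 10060$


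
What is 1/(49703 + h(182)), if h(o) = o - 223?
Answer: 1/49662 ≈ 2.0136e-5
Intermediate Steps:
h(o) = -223 + o
1/(49703 + h(182)) = 1/(49703 + (-223 + 182)) = 1/(49703 - 41) = 1/49662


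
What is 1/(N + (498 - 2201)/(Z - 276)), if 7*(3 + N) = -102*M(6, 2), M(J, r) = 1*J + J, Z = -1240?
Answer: -10612/1875499 ≈ -0.0056582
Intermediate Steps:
M(J, r) = 2*J (M(J, r) = J + J = 2*J)
N = -1245/7 (N = -3 + (-204*6)/7 = -3 + (-102*12)/7 = -3 + (⅐)*(-1224) = -3 - 1224/7 = -1245/7 ≈ -177.86)
1/(N + (498 - 2201)/(Z - 276)) = 1/(-1245/7 + (498 - 2201)/(-1240 - 276)) = 1/(-1245/7 - 1703/(-1516)) = 1/(-1245/7 - 1703*(-1/1516)) = 1/(-1245/7 + 1703/1516) = 1/(-1875499/10612) = -10612/1875499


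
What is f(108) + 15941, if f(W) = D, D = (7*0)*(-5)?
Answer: 15941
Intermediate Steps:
D = 0 (D = 0*(-5) = 0)
f(W) = 0
f(108) + 15941 = 0 + 15941 = 15941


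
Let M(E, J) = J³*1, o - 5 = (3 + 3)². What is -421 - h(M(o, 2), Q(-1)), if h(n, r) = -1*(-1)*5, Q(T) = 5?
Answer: -426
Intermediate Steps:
o = 41 (o = 5 + (3 + 3)² = 5 + 6² = 5 + 36 = 41)
M(E, J) = J³
h(n, r) = 5 (h(n, r) = 1*5 = 5)
-421 - h(M(o, 2), Q(-1)) = -421 - 1*5 = -421 - 5 = -426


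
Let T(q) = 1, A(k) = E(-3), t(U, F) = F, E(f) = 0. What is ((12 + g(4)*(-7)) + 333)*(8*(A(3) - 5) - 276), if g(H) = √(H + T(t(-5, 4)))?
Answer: -109020 + 2212*√5 ≈ -1.0407e+5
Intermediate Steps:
A(k) = 0
g(H) = √(1 + H) (g(H) = √(H + 1) = √(1 + H))
((12 + g(4)*(-7)) + 333)*(8*(A(3) - 5) - 276) = ((12 + √(1 + 4)*(-7)) + 333)*(8*(0 - 5) - 276) = ((12 + √5*(-7)) + 333)*(8*(-5) - 276) = ((12 - 7*√5) + 333)*(-40 - 276) = (345 - 7*√5)*(-316) = -109020 + 2212*√5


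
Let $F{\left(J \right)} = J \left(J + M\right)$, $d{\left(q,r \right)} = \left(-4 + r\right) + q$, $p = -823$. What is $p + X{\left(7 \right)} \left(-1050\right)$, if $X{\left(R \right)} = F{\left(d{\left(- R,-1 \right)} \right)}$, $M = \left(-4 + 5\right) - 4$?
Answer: $-189823$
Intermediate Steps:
$d{\left(q,r \right)} = -4 + q + r$
$M = -3$ ($M = 1 - 4 = -3$)
$F{\left(J \right)} = J \left(-3 + J\right)$ ($F{\left(J \right)} = J \left(J - 3\right) = J \left(-3 + J\right)$)
$X{\left(R \right)} = \left(-8 - R\right) \left(-5 - R\right)$ ($X{\left(R \right)} = \left(-4 - R - 1\right) \left(-3 - \left(5 + R\right)\right) = \left(-5 - R\right) \left(-3 - \left(5 + R\right)\right) = \left(-5 - R\right) \left(-8 - R\right) = \left(-8 - R\right) \left(-5 - R\right)$)
$p + X{\left(7 \right)} \left(-1050\right) = -823 + \left(5 + 7\right) \left(8 + 7\right) \left(-1050\right) = -823 + 12 \cdot 15 \left(-1050\right) = -823 + 180 \left(-1050\right) = -823 - 189000 = -189823$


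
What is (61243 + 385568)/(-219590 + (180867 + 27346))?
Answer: -446811/11377 ≈ -39.273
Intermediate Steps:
(61243 + 385568)/(-219590 + (180867 + 27346)) = 446811/(-219590 + 208213) = 446811/(-11377) = 446811*(-1/11377) = -446811/11377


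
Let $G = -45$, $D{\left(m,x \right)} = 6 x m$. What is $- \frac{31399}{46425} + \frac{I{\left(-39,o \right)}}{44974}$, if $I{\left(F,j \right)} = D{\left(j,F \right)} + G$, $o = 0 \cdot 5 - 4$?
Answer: $- \frac{1370773951}{2087917950} \approx -0.65653$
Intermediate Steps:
$D{\left(m,x \right)} = 6 m x$
$o = -4$ ($o = 0 - 4 = -4$)
$I{\left(F,j \right)} = -45 + 6 F j$ ($I{\left(F,j \right)} = 6 j F - 45 = 6 F j - 45 = -45 + 6 F j$)
$- \frac{31399}{46425} + \frac{I{\left(-39,o \right)}}{44974} = - \frac{31399}{46425} + \frac{-45 + 6 \left(-39\right) \left(-4\right)}{44974} = \left(-31399\right) \frac{1}{46425} + \left(-45 + 936\right) \frac{1}{44974} = - \frac{31399}{46425} + 891 \cdot \frac{1}{44974} = - \frac{31399}{46425} + \frac{891}{44974} = - \frac{1370773951}{2087917950}$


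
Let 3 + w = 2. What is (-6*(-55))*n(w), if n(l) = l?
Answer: -330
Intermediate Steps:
w = -1 (w = -3 + 2 = -1)
(-6*(-55))*n(w) = -6*(-55)*(-1) = 330*(-1) = -330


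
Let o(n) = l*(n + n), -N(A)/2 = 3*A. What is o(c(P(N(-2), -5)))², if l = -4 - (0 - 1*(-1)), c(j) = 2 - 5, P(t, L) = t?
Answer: 900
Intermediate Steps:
N(A) = -6*A
c(j) = -3
l = -5 (l = -4 - (0 + 1) = -4 - 1*1 = -4 - 1 = -5)
o(n) = -10*n (o(n) = -5*(n + n) = -10*n)
o(c(P(N(-2), -5)))² = (-10*(-3))² = 30² = 900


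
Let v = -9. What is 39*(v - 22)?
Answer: -1209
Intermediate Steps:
39*(v - 22) = 39*(-9 - 22) = 39*(-31) = -1209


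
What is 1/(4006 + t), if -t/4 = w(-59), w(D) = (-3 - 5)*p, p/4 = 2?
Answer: 1/4262 ≈ 0.00023463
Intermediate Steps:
p = 8 (p = 4*2 = 8)
w(D) = -64 (w(D) = (-3 - 5)*8 = -8*8 = -64)
t = 256 (t = -4*(-64) = 256)
1/(4006 + t) = 1/(4006 + 256) = 1/4262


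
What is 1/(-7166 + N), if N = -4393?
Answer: -1/11559 ≈ -8.6513e-5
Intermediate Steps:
1/(-7166 + N) = 1/(-7166 - 4393) = 1/(-11559) = -1/11559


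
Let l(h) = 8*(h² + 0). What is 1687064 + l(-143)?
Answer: 1850656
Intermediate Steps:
l(h) = 8*h²
1687064 + l(-143) = 1687064 + 8*(-143)² = 1687064 + 8*20449 = 1687064 + 163592 = 1850656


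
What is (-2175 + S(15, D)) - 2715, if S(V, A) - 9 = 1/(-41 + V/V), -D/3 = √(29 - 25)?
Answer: -195241/40 ≈ -4881.0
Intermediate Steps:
D = -6 (D = -3*√(29 - 25) = -3*√4 = -3*2 = -6)
S(V, A) = 359/40 (S(V, A) = 9 + 1/(-41 + V/V) = 9 + 1/(-41 + 1) = 9 + 1/(-40) = 9 - 1/40 = 359/40)
(-2175 + S(15, D)) - 2715 = (-2175 + 359/40) - 2715 = -86641/40 - 2715 = -195241/40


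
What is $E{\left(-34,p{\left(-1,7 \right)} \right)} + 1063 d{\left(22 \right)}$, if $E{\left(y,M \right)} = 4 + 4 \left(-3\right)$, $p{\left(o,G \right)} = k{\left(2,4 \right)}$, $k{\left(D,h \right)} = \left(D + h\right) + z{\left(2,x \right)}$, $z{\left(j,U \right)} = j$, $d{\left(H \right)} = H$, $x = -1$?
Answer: $23378$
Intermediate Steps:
$k{\left(D,h \right)} = 2 + D + h$ ($k{\left(D,h \right)} = \left(D + h\right) + 2 = 2 + D + h$)
$p{\left(o,G \right)} = 8$ ($p{\left(o,G \right)} = 2 + 2 + 4 = 8$)
$E{\left(y,M \right)} = -8$ ($E{\left(y,M \right)} = 4 - 12 = -8$)
$E{\left(-34,p{\left(-1,7 \right)} \right)} + 1063 d{\left(22 \right)} = -8 + 1063 \cdot 22 = -8 + 23386 = 23378$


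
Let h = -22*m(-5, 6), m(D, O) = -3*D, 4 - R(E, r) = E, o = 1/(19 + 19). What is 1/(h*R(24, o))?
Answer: 1/6600 ≈ 0.00015152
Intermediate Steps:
o = 1/38 ≈ 0.026316
R(E, r) = 4 - E
h = -330 (h = -(-66)*(-5) = -22*15 = -330)
1/(h*R(24, o)) = 1/((-330)*(4 - 1*24)) = -1/(330*(4 - 24)) = -1/330/(-20) = -1/330*(-1/20) = 1/6600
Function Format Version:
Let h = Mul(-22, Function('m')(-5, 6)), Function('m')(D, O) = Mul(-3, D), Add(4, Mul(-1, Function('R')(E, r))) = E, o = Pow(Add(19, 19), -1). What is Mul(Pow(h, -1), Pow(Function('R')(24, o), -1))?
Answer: Rational(1, 6600) ≈ 0.00015152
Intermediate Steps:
o = Rational(1, 38) (o = Pow(38, -1) = Rational(1, 38) ≈ 0.026316)
Function('R')(E, r) = Add(4, Mul(-1, E))
h = -330 (h = Mul(-22, Mul(-3, -5)) = Mul(-22, 15) = -330)
Mul(Pow(h, -1), Pow(Function('R')(24, o), -1)) = Mul(Pow(-330, -1), Pow(Add(4, Mul(-1, 24)), -1)) = Mul(Rational(-1, 330), Pow(Add(4, -24), -1)) = Mul(Rational(-1, 330), Pow(-20, -1)) = Mul(Rational(-1, 330), Rational(-1, 20)) = Rational(1, 6600)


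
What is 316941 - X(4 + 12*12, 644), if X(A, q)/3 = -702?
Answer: 319047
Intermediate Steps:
X(A, q) = -2106 (X(A, q) = 3*(-702) = -2106)
316941 - X(4 + 12*12, 644) = 316941 - 1*(-2106) = 316941 + 2106 = 319047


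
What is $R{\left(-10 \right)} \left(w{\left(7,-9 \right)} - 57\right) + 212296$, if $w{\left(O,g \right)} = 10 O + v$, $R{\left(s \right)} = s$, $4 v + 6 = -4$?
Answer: $212191$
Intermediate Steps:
$v = - \frac{5}{2}$ ($v = - \frac{3}{2} + \frac{1}{4} \left(-4\right) = - \frac{3}{2} - 1 = - \frac{5}{2} \approx -2.5$)
$w{\left(O,g \right)} = - \frac{5}{2} + 10 O$ ($w{\left(O,g \right)} = 10 O - \frac{5}{2} = - \frac{5}{2} + 10 O$)
$R{\left(-10 \right)} \left(w{\left(7,-9 \right)} - 57\right) + 212296 = - 10 \left(\left(- \frac{5}{2} + 10 \cdot 7\right) - 57\right) + 212296 = - 10 \left(\left(- \frac{5}{2} + 70\right) - 57\right) + 212296 = - 10 \left(\frac{135}{2} - 57\right) + 212296 = \left(-10\right) \frac{21}{2} + 212296 = -105 + 212296 = 212191$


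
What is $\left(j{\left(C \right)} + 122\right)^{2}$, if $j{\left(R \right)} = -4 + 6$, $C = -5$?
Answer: $15376$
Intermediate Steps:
$j{\left(R \right)} = 2$
$\left(j{\left(C \right)} + 122\right)^{2} = \left(2 + 122\right)^{2} = 124^{2} = 15376$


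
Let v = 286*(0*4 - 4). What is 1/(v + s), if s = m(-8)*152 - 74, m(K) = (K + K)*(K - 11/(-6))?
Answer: 3/41338 ≈ 7.2572e-5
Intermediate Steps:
m(K) = 2*K*(11/6 + K) (m(K) = (2*K)*(K - 11*(-⅙)) = (2*K)*(K + 11/6) = (2*K)*(11/6 + K) = 2*K*(11/6 + K))
v = -1144 (v = 286*(0 - 4) = 286*(-4) = -1144)
s = 44770/3 (s = ((⅓)*(-8)*(11 + 6*(-8)))*152 - 74 = ((⅓)*(-8)*(11 - 48))*152 - 74 = ((⅓)*(-8)*(-37))*152 - 74 = (296/3)*152 - 74 = 44992/3 - 74 = 44770/3 ≈ 14923.)
1/(v + s) = 1/(-1144 + 44770/3) = 1/(41338/3) = 3/41338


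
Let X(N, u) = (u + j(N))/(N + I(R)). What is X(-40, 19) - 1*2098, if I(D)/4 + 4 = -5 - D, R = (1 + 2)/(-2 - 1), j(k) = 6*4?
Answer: -151099/72 ≈ -2098.6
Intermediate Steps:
j(k) = 24
R = -1 (R = 3/(-3) = 3*(-⅓) = -1)
I(D) = -36 - 4*D (I(D) = -16 + 4*(-5 - D) = -16 + (-20 - 4*D) = -36 - 4*D)
X(N, u) = (24 + u)/(-32 + N) (X(N, u) = (u + 24)/(N + (-36 - 4*(-1))) = (24 + u)/(N + (-36 + 4)) = (24 + u)/(N - 32) = (24 + u)/(-32 + N))
X(-40, 19) - 1*2098 = (24 + 19)/(-32 - 40) - 1*2098 = 43/(-72) - 2098 = -1/72*43 - 2098 = -43/72 - 2098 = -151099/72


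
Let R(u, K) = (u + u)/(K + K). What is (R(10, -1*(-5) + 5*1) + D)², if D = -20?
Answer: 361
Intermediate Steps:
R(u, K) = u/K (R(u, K) = (2*u)/((2*K)) = (2*u)*(1/(2*K)) = u/K)
(R(10, -1*(-5) + 5*1) + D)² = (10/(-1*(-5) + 5*1) - 20)² = (10/(5 + 5) - 20)² = (10/10 - 20)² = (10*(⅒) - 20)² = (1 - 20)² = (-19)² = 361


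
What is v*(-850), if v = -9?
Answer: 7650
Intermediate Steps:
v*(-850) = -9*(-850) = 7650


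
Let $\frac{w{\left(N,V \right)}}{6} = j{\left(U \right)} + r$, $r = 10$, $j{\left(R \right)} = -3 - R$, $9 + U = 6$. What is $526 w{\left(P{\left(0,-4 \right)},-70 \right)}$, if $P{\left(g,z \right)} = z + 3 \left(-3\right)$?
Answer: $31560$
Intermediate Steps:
$U = -3$ ($U = -9 + 6 = -3$)
$P{\left(g,z \right)} = -9 + z$ ($P{\left(g,z \right)} = z - 9 = -9 + z$)
$w{\left(N,V \right)} = 60$ ($w{\left(N,V \right)} = 6 \left(\left(-3 - -3\right) + 10\right) = 6 \left(\left(-3 + 3\right) + 10\right) = 6 \left(0 + 10\right) = 6 \cdot 10 = 60$)
$526 w{\left(P{\left(0,-4 \right)},-70 \right)} = 526 \cdot 60 = 31560$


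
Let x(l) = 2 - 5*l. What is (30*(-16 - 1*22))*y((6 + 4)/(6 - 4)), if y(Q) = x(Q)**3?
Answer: 13870380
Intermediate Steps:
y(Q) = (2 - 5*Q)**3
(30*(-16 - 1*22))*y((6 + 4)/(6 - 4)) = (30*(-16 - 1*22))*(-(-2 + 5*((6 + 4)/(6 - 4)))**3) = (30*(-16 - 22))*(-(-2 + 5*(10/2))**3) = (30*(-38))*(-(-2 + 5*(10*(1/2)))**3) = -(-1140)*(-2 + 5*5)**3 = -(-1140)*(-2 + 25)**3 = -(-1140)*23**3 = -(-1140)*12167 = -1140*(-12167) = 13870380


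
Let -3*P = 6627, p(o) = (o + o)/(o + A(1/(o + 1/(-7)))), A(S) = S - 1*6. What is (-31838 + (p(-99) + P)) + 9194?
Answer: -1811074669/72877 ≈ -24851.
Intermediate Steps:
A(S) = -6 + S (A(S) = S - 6 = -6 + S)
p(o) = 2*o/(-6 + o + 1/(-1/7 + o)) (p(o) = (o + o)/(o + (-6 + 1/(o + 1/(-7)))) = (2*o)/(o + (-6 + 1/(o - 1/7))) = (2*o)/(o + (-6 + 1/(-1/7 + o))) = (2*o)/(-6 + o + 1/(-1/7 + o)) = 2*o/(-6 + o + 1/(-1/7 + o)))
P = -2209 (P = -1/3*6627 = -2209)
(-31838 + (p(-99) + P)) + 9194 = (-31838 + (2*(-99)*(-1 + 7*(-99))/(7 + (-1 + 7*(-99))*(-6 - 99)) - 2209)) + 9194 = (-31838 + (2*(-99)*(-1 - 693)/(7 + (-1 - 693)*(-105)) - 2209)) + 9194 = (-31838 + (2*(-99)*(-694)/(7 - 694*(-105)) - 2209)) + 9194 = (-31838 + (2*(-99)*(-694)/(7 + 72870) - 2209)) + 9194 = (-31838 + (2*(-99)*(-694)/72877 - 2209)) + 9194 = (-31838 + (2*(-99)*(1/72877)*(-694) - 2209)) + 9194 = (-31838 + (137412/72877 - 2209)) + 9194 = (-31838 - 160847881/72877) + 9194 = -2481105807/72877 + 9194 = -1811074669/72877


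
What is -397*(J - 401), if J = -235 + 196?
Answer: 174680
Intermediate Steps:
J = -39
-397*(J - 401) = -397*(-39 - 401) = -397*(-440) = 174680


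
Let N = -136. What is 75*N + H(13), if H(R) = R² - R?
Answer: -10044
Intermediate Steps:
75*N + H(13) = 75*(-136) + 13*(-1 + 13) = -10200 + 13*12 = -10200 + 156 = -10044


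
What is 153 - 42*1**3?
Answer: 111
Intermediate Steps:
153 - 42*1**3 = 153 - 42*1 = 153 - 42 = 111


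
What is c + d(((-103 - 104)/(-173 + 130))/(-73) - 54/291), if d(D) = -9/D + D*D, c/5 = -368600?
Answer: -1453856396557202781864/788868516032101 ≈ -1.8430e+6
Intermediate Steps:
c = -1843000 (c = 5*(-368600) = -1843000)
d(D) = D² - 9/D (d(D) = -9/D + D² = D² - 9/D)
c + d(((-103 - 104)/(-173 + 130))/(-73) - 54/291) = -1843000 + (-9 + (((-103 - 104)/(-173 + 130))/(-73) - 54/291)³)/(((-103 - 104)/(-173 + 130))/(-73) - 54/291) = -1843000 + (-9 + (-207/(-43)*(-1/73) - 54*1/291)³)/(-207/(-43)*(-1/73) - 54*1/291) = -1843000 + (-9 + (-207*(-1/43)*(-1/73) - 18/97)³)/(-207*(-1/43)*(-1/73) - 18/97) = -1843000 + (-9 + ((207/43)*(-1/73) - 18/97)³)/((207/43)*(-1/73) - 18/97) = -1843000 + (-9 + (-207/3139 - 18/97)³)/(-207/3139 - 18/97) = -1843000 + (-9 + (-76581/304483)³)/(-76581/304483) = -1843000 - 304483*(-9 - 449120728030941/28228587656246587)/76581 = -1843000 - 304483/76581*(-254506409634250224/28228587656246587) = -1843000 + 28278489959361136/788868516032101 = -1453856396557202781864/788868516032101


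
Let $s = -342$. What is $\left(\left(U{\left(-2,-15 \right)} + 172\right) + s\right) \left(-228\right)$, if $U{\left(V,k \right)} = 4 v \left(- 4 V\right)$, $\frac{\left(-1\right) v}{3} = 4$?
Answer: $126312$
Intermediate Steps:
$v = -12$ ($v = \left(-3\right) 4 = -12$)
$U{\left(V,k \right)} = 192 V$ ($U{\left(V,k \right)} = 4 \left(-12\right) \left(- 4 V\right) = - 48 \left(- 4 V\right) = 192 V$)
$\left(\left(U{\left(-2,-15 \right)} + 172\right) + s\right) \left(-228\right) = \left(\left(192 \left(-2\right) + 172\right) - 342\right) \left(-228\right) = \left(\left(-384 + 172\right) - 342\right) \left(-228\right) = \left(-212 - 342\right) \left(-228\right) = \left(-554\right) \left(-228\right) = 126312$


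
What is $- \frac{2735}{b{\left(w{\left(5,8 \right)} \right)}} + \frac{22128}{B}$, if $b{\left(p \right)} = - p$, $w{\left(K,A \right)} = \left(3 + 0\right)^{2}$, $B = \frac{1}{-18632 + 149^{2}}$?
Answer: $\frac{710776223}{9} \approx 7.8975 \cdot 10^{7}$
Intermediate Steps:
$B = \frac{1}{3569}$ ($B = \frac{1}{-18632 + 22201} = \frac{1}{3569} \approx 0.00028019$)
$w{\left(K,A \right)} = 9$ ($w{\left(K,A \right)} = 3^{2} = 9$)
$- \frac{2735}{b{\left(w{\left(5,8 \right)} \right)}} + \frac{22128}{B} = - \frac{2735}{\left(-1\right) 9} + 22128 \frac{1}{\frac{1}{3569}} = - \frac{2735}{-9} + 22128 \cdot 3569 = \left(-2735\right) \left(- \frac{1}{9}\right) + 78974832 = \frac{2735}{9} + 78974832 = \frac{710776223}{9}$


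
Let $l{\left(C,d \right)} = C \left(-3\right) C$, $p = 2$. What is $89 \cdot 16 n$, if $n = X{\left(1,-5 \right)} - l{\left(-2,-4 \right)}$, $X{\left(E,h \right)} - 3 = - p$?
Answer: $18512$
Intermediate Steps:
$X{\left(E,h \right)} = 1$ ($X{\left(E,h \right)} = 3 - 2 = 1$)
$l{\left(C,d \right)} = - 3 C^{2}$ ($l{\left(C,d \right)} = - 3 C C = - 3 C^{2}$)
$n = 13$ ($n = 1 - - 3 \left(-2\right)^{2} = 1 - \left(-3\right) 4 = 1 - -12 = 1 + 12 = 13$)
$89 \cdot 16 n = 89 \cdot 16 \cdot 13 = 1424 \cdot 13 = 18512$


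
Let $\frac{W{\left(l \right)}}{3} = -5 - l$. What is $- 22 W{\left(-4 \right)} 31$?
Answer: $2046$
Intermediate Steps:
$W{\left(l \right)} = -15 - 3 l$ ($W{\left(l \right)} = 3 \left(-5 - l\right) = -15 - 3 l$)
$- 22 W{\left(-4 \right)} 31 = - 22 \left(-15 - -12\right) 31 = - 22 \left(-15 + 12\right) 31 = \left(-22\right) \left(-3\right) 31 = 66 \cdot 31 = 2046$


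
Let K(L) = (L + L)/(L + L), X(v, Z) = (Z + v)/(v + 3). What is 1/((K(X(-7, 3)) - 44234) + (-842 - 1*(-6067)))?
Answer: -1/39008 ≈ -2.5636e-5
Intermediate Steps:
X(v, Z) = (Z + v)/(3 + v)
K(L) = 1 (K(L) = (2*L)/((2*L)) = (2*L)*(1/(2*L)) = 1)
1/((K(X(-7, 3)) - 44234) + (-842 - 1*(-6067))) = 1/((1 - 44234) + (-842 - 1*(-6067))) = 1/(-44233 + (-842 + 6067)) = 1/(-44233 + 5225) = 1/(-39008) = -1/39008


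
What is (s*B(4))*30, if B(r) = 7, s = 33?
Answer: 6930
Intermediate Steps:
(s*B(4))*30 = (33*7)*30 = 231*30 = 6930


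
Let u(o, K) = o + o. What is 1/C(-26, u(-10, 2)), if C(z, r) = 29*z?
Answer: -1/754 ≈ -0.0013263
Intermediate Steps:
u(o, K) = 2*o
1/C(-26, u(-10, 2)) = 1/(29*(-26)) = 1/(-754) = -1/754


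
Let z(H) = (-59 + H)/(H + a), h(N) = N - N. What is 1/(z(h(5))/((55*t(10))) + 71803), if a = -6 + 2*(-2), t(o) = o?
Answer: 5500/394916559 ≈ 1.3927e-5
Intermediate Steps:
h(N) = 0
a = -10 (a = -6 - 4 = -10)
z(H) = (-59 + H)/(-10 + H) (z(H) = (-59 + H)/(H - 10) = (-59 + H)/(-10 + H))
1/(z(h(5))/((55*t(10))) + 71803) = 1/(((-59 + 0)/(-10 + 0))/((55*10)) + 71803) = 1/((-59/(-10))/550 + 71803) = 1/(-⅒*(-59)*(1/550) + 71803) = 1/((59/10)*(1/550) + 71803) = 1/(59/5500 + 71803) = 1/(394916559/5500) = 5500/394916559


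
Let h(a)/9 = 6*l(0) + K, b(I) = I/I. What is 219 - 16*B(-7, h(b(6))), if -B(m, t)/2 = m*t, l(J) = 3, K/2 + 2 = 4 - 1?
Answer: -40101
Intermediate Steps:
K = 2 (K = -4 + 2*(4 - 1) = -4 + 2*3 = -4 + 6 = 2)
b(I) = 1
h(a) = 180 (h(a) = 9*(6*3 + 2) = 9*(18 + 2) = 9*20 = 180)
B(m, t) = -2*m*t
219 - 16*B(-7, h(b(6))) = 219 - (-32)*(-7)*180 = 219 - 16*2520 = 219 - 40320 = -40101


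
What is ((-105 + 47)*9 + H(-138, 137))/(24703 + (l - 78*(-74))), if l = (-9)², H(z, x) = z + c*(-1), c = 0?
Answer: -165/7639 ≈ -0.021600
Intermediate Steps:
H(z, x) = z (H(z, x) = z + 0*(-1) = z + 0 = z)
l = 81
((-105 + 47)*9 + H(-138, 137))/(24703 + (l - 78*(-74))) = ((-105 + 47)*9 - 138)/(24703 + (81 - 78*(-74))) = (-58*9 - 138)/(24703 + (81 + 5772)) = (-522 - 138)/(24703 + 5853) = -660/30556 = -660*1/30556 = -165/7639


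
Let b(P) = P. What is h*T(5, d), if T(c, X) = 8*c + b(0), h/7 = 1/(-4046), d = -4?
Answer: -20/289 ≈ -0.069204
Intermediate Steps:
h = -1/578 (h = 7/(-4046) = 7*(-1/4046) = -1/578 ≈ -0.0017301)
T(c, X) = 8*c (T(c, X) = 8*c + 0 = 8*c)
h*T(5, d) = -4*5/289 = -1/578*40 = -20/289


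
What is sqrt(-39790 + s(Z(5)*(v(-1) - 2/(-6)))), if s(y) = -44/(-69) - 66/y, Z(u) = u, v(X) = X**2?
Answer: I*sqrt(18948428790)/690 ≈ 199.5*I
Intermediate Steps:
s(y) = 44/69 - 66/y (s(y) = -44*(-1/69) - 66/y = 44/69 - 66/y)
sqrt(-39790 + s(Z(5)*(v(-1) - 2/(-6)))) = sqrt(-39790 + (44/69 - 66*1/(5*((-1)**2 - 2/(-6))))) = sqrt(-39790 + (44/69 - 66*1/(5*(1 - 2*(-1/6))))) = sqrt(-39790 + (44/69 - 66*1/(5*(1 + 1/3)))) = sqrt(-39790 + (44/69 - 66/(5*(4/3)))) = sqrt(-39790 + (44/69 - 66/20/3)) = sqrt(-39790 + (44/69 - 66*3/20)) = sqrt(-39790 + (44/69 - 99/10)) = sqrt(-39790 - 6391/690) = sqrt(-27461491/690) = I*sqrt(18948428790)/690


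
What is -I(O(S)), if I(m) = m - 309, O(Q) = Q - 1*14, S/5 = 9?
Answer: 278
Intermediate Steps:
S = 45 (S = 5*9 = 45)
O(Q) = -14 + Q (O(Q) = Q - 14 = -14 + Q)
I(m) = -309 + m
-I(O(S)) = -(-309 + (-14 + 45)) = -(-309 + 31) = -1*(-278) = 278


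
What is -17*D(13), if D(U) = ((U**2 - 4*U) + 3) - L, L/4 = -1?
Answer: -2108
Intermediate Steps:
L = -4 (L = 4*(-1) = -4)
D(U) = 7 + U**2 - 4*U (D(U) = ((U**2 - 4*U) + 3) - 1*(-4) = (3 + U**2 - 4*U) + 4 = 7 + U**2 - 4*U)
-17*D(13) = -17*(7 + 13**2 - 4*13) = -17*(7 + 169 - 52) = -17*124 = -2108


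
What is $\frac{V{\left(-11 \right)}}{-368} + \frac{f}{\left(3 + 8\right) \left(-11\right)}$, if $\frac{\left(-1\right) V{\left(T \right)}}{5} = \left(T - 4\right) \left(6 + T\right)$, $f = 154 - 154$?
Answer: $\frac{375}{368} \approx 1.019$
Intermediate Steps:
$f = 0$
$V{\left(T \right)} = - 5 \left(-4 + T\right) \left(6 + T\right)$ ($V{\left(T \right)} = - 5 \left(T - 4\right) \left(6 + T\right) = - 5 \left(-4 + T\right) \left(6 + T\right)$)
$\frac{V{\left(-11 \right)}}{-368} + \frac{f}{\left(3 + 8\right) \left(-11\right)} = \frac{120 - -110 - 5 \left(-11\right)^{2}}{-368} + \frac{0}{\left(3 + 8\right) \left(-11\right)} = \left(120 + 110 - 605\right) \left(- \frac{1}{368}\right) + \frac{0}{11 \left(-11\right)} = \left(120 + 110 - 605\right) \left(- \frac{1}{368}\right) + \frac{0}{-121} = \left(-375\right) \left(- \frac{1}{368}\right) + 0 \left(- \frac{1}{121}\right) = \frac{375}{368} + 0 = \frac{375}{368}$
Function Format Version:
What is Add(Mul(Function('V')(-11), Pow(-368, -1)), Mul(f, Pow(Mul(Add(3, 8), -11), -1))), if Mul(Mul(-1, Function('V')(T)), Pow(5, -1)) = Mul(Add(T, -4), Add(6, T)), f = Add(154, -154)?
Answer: Rational(375, 368) ≈ 1.0190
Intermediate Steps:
f = 0
Function('V')(T) = Mul(-5, Add(-4, T), Add(6, T)) (Function('V')(T) = Mul(-5, Mul(Add(T, -4), Add(6, T))) = Mul(-5, Mul(Add(-4, T), Add(6, T))) = Mul(-5, Add(-4, T), Add(6, T)))
Add(Mul(Function('V')(-11), Pow(-368, -1)), Mul(f, Pow(Mul(Add(3, 8), -11), -1))) = Add(Mul(Add(120, Mul(-10, -11), Mul(-5, Pow(-11, 2))), Pow(-368, -1)), Mul(0, Pow(Mul(Add(3, 8), -11), -1))) = Add(Mul(Add(120, 110, Mul(-5, 121)), Rational(-1, 368)), Mul(0, Pow(Mul(11, -11), -1))) = Add(Mul(Add(120, 110, -605), Rational(-1, 368)), Mul(0, Pow(-121, -1))) = Add(Mul(-375, Rational(-1, 368)), Mul(0, Rational(-1, 121))) = Add(Rational(375, 368), 0) = Rational(375, 368)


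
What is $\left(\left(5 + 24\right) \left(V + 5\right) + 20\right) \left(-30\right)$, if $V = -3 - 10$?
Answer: $6360$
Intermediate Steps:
$V = -13$
$\left(\left(5 + 24\right) \left(V + 5\right) + 20\right) \left(-30\right) = \left(\left(5 + 24\right) \left(-13 + 5\right) + 20\right) \left(-30\right) = \left(29 \left(-8\right) + 20\right) \left(-30\right) = \left(-232 + 20\right) \left(-30\right) = \left(-212\right) \left(-30\right) = 6360$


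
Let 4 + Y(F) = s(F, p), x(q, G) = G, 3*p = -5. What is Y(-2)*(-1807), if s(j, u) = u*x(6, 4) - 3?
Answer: 74087/3 ≈ 24696.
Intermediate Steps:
p = -5/3 (p = (⅓)*(-5) = -5/3 ≈ -1.6667)
s(j, u) = -3 + 4*u (s(j, u) = u*4 - 3 = 4*u - 3 = -3 + 4*u)
Y(F) = -41/3 (Y(F) = -4 + (-3 + 4*(-5/3)) = -4 + (-3 - 20/3) = -4 - 29/3 = -41/3)
Y(-2)*(-1807) = -41/3*(-1807) = 74087/3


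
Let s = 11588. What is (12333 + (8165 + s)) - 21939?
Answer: 10147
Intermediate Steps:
(12333 + (8165 + s)) - 21939 = (12333 + (8165 + 11588)) - 21939 = (12333 + 19753) - 21939 = 32086 - 21939 = 10147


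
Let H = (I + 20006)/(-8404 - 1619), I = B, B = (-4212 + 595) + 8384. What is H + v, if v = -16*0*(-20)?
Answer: -24773/10023 ≈ -2.4716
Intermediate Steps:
B = 4767 (B = -3617 + 8384 = 4767)
I = 4767
v = 0 (v = -8*0*(-20) = 0*(-20) = 0)
H = -24773/10023 (H = (4767 + 20006)/(-8404 - 1619) = 24773/(-10023) = 24773*(-1/10023) = -24773/10023 ≈ -2.4716)
H + v = -24773/10023 + 0 = -24773/10023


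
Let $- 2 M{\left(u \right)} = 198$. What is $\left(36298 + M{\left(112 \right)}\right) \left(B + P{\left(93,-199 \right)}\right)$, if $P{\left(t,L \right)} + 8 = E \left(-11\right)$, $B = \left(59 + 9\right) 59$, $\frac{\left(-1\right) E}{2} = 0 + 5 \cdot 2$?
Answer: $152904576$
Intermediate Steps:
$M{\left(u \right)} = -99$ ($M{\left(u \right)} = \left(- \frac{1}{2}\right) 198 = -99$)
$E = -20$ ($E = - 2 \left(0 + 5 \cdot 2\right) = - 2 \left(0 + 10\right) = \left(-2\right) 10 = -20$)
$B = 4012$ ($B = 68 \cdot 59 = 4012$)
$P{\left(t,L \right)} = 212$ ($P{\left(t,L \right)} = -8 - -220 = -8 + 220 = 212$)
$\left(36298 + M{\left(112 \right)}\right) \left(B + P{\left(93,-199 \right)}\right) = \left(36298 - 99\right) \left(4012 + 212\right) = 36199 \cdot 4224 = 152904576$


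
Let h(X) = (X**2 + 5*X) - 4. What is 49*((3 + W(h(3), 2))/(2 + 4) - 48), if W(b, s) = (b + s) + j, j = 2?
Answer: -4263/2 ≈ -2131.5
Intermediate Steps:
h(X) = -4 + X**2 + 5*X
W(b, s) = 2 + b + s (W(b, s) = (b + s) + 2 = 2 + b + s)
49*((3 + W(h(3), 2))/(2 + 4) - 48) = 49*((3 + (2 + (-4 + 3**2 + 5*3) + 2))/(2 + 4) - 48) = 49*((3 + (2 + (-4 + 9 + 15) + 2))/6 - 48) = 49*((3 + (2 + 20 + 2))/6 - 48) = 49*((3 + 24)/6 - 48) = 49*((1/6)*27 - 48) = 49*(9/2 - 48) = 49*(-87/2) = -4263/2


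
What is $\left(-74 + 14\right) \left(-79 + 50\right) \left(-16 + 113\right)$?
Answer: $168780$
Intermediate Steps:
$\left(-74 + 14\right) \left(-79 + 50\right) \left(-16 + 113\right) = \left(-60\right) \left(-29\right) 97 = 1740 \cdot 97 = 168780$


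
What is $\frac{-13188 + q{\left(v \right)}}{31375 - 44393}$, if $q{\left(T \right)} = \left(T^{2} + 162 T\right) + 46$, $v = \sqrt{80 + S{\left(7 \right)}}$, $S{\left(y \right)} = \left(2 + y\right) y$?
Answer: $\frac{12999}{13018} - \frac{81 \sqrt{143}}{6509} \approx 0.84973$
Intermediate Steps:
$S{\left(y \right)} = y \left(2 + y\right)$
$v = \sqrt{143}$ ($v = \sqrt{80 + 7 \left(2 + 7\right)} = \sqrt{80 + 7 \cdot 9} = \sqrt{80 + 63} = \sqrt{143} \approx 11.958$)
$q{\left(T \right)} = 46 + T^{2} + 162 T$
$\frac{-13188 + q{\left(v \right)}}{31375 - 44393} = \frac{-13188 + \left(46 + \left(\sqrt{143}\right)^{2} + 162 \sqrt{143}\right)}{31375 - 44393} = \frac{-13188 + \left(46 + 143 + 162 \sqrt{143}\right)}{-13018} = \left(-13188 + \left(189 + 162 \sqrt{143}\right)\right) \left(- \frac{1}{13018}\right) = \left(-12999 + 162 \sqrt{143}\right) \left(- \frac{1}{13018}\right) = \frac{12999}{13018} - \frac{81 \sqrt{143}}{6509}$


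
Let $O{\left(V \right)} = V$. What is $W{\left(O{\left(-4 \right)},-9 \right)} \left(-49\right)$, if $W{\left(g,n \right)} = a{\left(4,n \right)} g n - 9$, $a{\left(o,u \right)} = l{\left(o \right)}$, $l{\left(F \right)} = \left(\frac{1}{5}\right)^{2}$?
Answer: $\frac{9261}{25} \approx 370.44$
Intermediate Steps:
$l{\left(F \right)} = \frac{1}{25}$ ($l{\left(F \right)} = \left(\frac{1}{5}\right)^{2} = \frac{1}{25}$)
$a{\left(o,u \right)} = \frac{1}{25}$
$W{\left(g,n \right)} = -9 + \frac{g n}{25}$ ($W{\left(g,n \right)} = \frac{g}{25} n - 9 = \frac{g n}{25} - 9 = -9 + \frac{g n}{25}$)
$W{\left(O{\left(-4 \right)},-9 \right)} \left(-49\right) = \left(-9 + \frac{1}{25} \left(-4\right) \left(-9\right)\right) \left(-49\right) = \left(-9 + \frac{36}{25}\right) \left(-49\right) = \left(- \frac{189}{25}\right) \left(-49\right) = \frac{9261}{25}$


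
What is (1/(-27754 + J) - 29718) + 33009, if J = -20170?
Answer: 157717883/47924 ≈ 3291.0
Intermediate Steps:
(1/(-27754 + J) - 29718) + 33009 = (1/(-27754 - 20170) - 29718) + 33009 = (1/(-47924) - 29718) + 33009 = (-1/47924 - 29718) + 33009 = -1424205433/47924 + 33009 = 157717883/47924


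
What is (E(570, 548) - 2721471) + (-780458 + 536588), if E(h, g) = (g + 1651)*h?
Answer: -1711911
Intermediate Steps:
E(h, g) = h*(1651 + g) (E(h, g) = (1651 + g)*h = h*(1651 + g))
(E(570, 548) - 2721471) + (-780458 + 536588) = (570*(1651 + 548) - 2721471) + (-780458 + 536588) = (570*2199 - 2721471) - 243870 = (1253430 - 2721471) - 243870 = -1468041 - 243870 = -1711911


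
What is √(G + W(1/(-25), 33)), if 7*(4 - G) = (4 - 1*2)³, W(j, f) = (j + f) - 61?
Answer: I*√30849/35 ≈ 5.0182*I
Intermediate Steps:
W(j, f) = -61 + f + j (W(j, f) = (f + j) - 61 = -61 + f + j)
G = 20/7 (G = 4 - (4 - 1*2)³/7 = 4 - (4 - 2)³/7 = 4 - ⅐*2³ = 4 - ⅐*8 = 4 - 8/7 = 20/7 ≈ 2.8571)
√(G + W(1/(-25), 33)) = √(20/7 + (-61 + 33 + 1/(-25))) = √(20/7 + (-61 + 33 + 1*(-1/25))) = √(20/7 + (-61 + 33 - 1/25)) = √(20/7 - 701/25) = √(-4407/175) = I*√30849/35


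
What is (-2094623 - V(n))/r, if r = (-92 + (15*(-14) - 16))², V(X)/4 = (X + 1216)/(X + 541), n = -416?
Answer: -3491081/168540 ≈ -20.714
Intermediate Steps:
V(X) = 4*(1216 + X)/(541 + X) (V(X) = 4*((X + 1216)/(X + 541)) = 4*((1216 + X)/(541 + X)) = 4*(1216 + X)/(541 + X))
r = 101124 (r = (-92 + (-210 - 16))² = (-92 - 226)² = (-318)² = 101124)
(-2094623 - V(n))/r = (-2094623 - 4*(1216 - 416)/(541 - 416))/101124 = (-2094623 - 4*800/125)*(1/101124) = (-2094623 - 1*128/5)*(1/101124) = (-2094623 - 128/5)*(1/101124) = -10473243/5*1/101124 = -3491081/168540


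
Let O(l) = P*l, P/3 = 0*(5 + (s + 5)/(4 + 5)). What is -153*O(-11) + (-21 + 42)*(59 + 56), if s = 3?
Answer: 2415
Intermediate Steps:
P = 0 (P = 3*(0*(5 + (3 + 5)/(4 + 5))) = 3*(0*(5 + 8/9)) = 3*(0*(53/9)) = 3*0 = 0)
O(l) = 0 (O(l) = 0*l = 0)
-153*O(-11) + (-21 + 42)*(59 + 56) = -153*0 + (-21 + 42)*(59 + 56) = 0 + 21*115 = 0 + 2415 = 2415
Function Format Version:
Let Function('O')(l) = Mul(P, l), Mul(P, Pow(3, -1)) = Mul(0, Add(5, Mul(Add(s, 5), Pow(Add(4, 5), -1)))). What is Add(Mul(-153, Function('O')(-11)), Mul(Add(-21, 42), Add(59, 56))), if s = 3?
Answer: 2415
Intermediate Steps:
P = 0 (P = Mul(3, Mul(0, Add(5, Mul(Add(3, 5), Pow(Add(4, 5), -1))))) = Mul(3, Mul(0, Add(5, Mul(8, Pow(9, -1))))) = Mul(3, Mul(0, Add(5, Mul(8, Rational(1, 9))))) = Mul(3, Mul(0, Add(5, Rational(8, 9)))) = Mul(3, Mul(0, Rational(53, 9))) = Mul(3, 0) = 0)
Function('O')(l) = 0 (Function('O')(l) = Mul(0, l) = 0)
Add(Mul(-153, Function('O')(-11)), Mul(Add(-21, 42), Add(59, 56))) = Add(Mul(-153, 0), Mul(Add(-21, 42), Add(59, 56))) = Add(0, Mul(21, 115)) = Add(0, 2415) = 2415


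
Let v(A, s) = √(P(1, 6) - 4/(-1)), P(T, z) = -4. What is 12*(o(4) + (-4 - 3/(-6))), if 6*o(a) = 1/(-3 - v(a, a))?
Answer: -128/3 ≈ -42.667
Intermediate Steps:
v(A, s) = 0 (v(A, s) = √(-4 - 4/(-1)) = √(-4 - 4*(-1)) = √(-4 + 4) = √0 = 0)
o(a) = -1/18 (o(a) = 1/(6*(-3 - 1*0)) = 1/(6*(-3 + 0)) = (⅙)/(-3) = (⅙)*(-⅓) = -1/18)
12*(o(4) + (-4 - 3/(-6))) = 12*(-1/18 + (-4 - 3/(-6))) = 12*(-1/18 + (-4 - 3*(-1)/6)) = 12*(-1/18 + (-4 - 1*(-½))) = 12*(-1/18 + (-4 + ½)) = 12*(-1/18 - 7/2) = 12*(-32/9) = -128/3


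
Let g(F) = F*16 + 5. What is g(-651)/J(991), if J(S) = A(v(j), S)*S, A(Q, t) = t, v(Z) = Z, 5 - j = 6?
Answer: -10411/982081 ≈ -0.010601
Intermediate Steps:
j = -1 (j = 5 - 1*6 = 5 - 6 = -1)
g(F) = 5 + 16*F (g(F) = 16*F + 5 = 5 + 16*F)
J(S) = S**2 (J(S) = S*S = S**2)
g(-651)/J(991) = (5 + 16*(-651))/(991**2) = (5 - 10416)/982081 = -10411*1/982081 = -10411/982081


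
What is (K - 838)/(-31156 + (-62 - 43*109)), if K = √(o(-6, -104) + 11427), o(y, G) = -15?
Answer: 838/35905 - 6*√317/35905 ≈ 0.020364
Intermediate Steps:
K = 6*√317 (K = √(-15 + 11427) = √11412 = 6*√317 ≈ 106.83)
(K - 838)/(-31156 + (-62 - 43*109)) = (6*√317 - 838)/(-31156 + (-62 - 43*109)) = (-838 + 6*√317)/(-31156 + (-62 - 4687)) = (-838 + 6*√317)/(-31156 - 4749) = (-838 + 6*√317)/(-35905) = (-838 + 6*√317)*(-1/35905) = 838/35905 - 6*√317/35905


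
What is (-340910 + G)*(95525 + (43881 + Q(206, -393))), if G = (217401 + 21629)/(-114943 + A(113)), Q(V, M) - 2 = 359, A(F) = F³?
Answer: -31637138124563685/663977 ≈ -4.7648e+10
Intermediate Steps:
Q(V, M) = 361 (Q(V, M) = 2 + 359 = 361)
G = 119515/663977 (G = (217401 + 21629)/(-114943 + 113³) = 239030/(-114943 + 1442897) = 239030/1327954 = 239030*(1/1327954) = 119515/663977 ≈ 0.18000)
(-340910 + G)*(95525 + (43881 + Q(206, -393))) = (-340910 + 119515/663977)*(95525 + (43881 + 361)) = -226356279555*(95525 + 44242)/663977 = -226356279555/663977*139767 = -31637138124563685/663977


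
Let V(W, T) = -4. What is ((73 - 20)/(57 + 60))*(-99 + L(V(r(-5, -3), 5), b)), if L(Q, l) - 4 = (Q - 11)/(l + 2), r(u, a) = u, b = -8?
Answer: -9805/234 ≈ -41.902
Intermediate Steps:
L(Q, l) = 4 + (-11 + Q)/(2 + l) (L(Q, l) = 4 + (Q - 11)/(l + 2) = 4 + (-11 + Q)/(2 + l))
((73 - 20)/(57 + 60))*(-99 + L(V(r(-5, -3), 5), b)) = ((73 - 20)/(57 + 60))*(-99 + (-3 - 4 + 4*(-8))/(2 - 8)) = (53/117)*(-99 + (-3 - 4 - 32)/(-6)) = (53*(1/117))*(-99 - ⅙*(-39)) = 53*(-99 + 13/2)/117 = (53/117)*(-185/2) = -9805/234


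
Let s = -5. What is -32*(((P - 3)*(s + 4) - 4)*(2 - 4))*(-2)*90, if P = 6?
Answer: 80640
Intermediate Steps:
-32*(((P - 3)*(s + 4) - 4)*(2 - 4))*(-2)*90 = -32*(((6 - 3)*(-5 + 4) - 4)*(2 - 4))*(-2)*90 = -32*((3*(-1) - 4)*(-2))*(-2)*90 = -32*((-3 - 4)*(-2))*(-2)*90 = -32*-7*(-2)*(-2)*90 = -32*14*(-2)*90 = -(-896)*90 = -32*(-28)*90 = 896*90 = 80640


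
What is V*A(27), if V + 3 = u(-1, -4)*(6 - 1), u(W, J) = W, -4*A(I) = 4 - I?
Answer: -46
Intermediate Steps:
A(I) = -1 + I/4 (A(I) = -(4 - I)/4 = -1 + I/4)
V = -8 (V = -3 - (6 - 1) = -3 - 1*5 = -3 - 5 = -8)
V*A(27) = -8*(-1 + (1/4)*27) = -8*(-1 + 27/4) = -8*23/4 = -46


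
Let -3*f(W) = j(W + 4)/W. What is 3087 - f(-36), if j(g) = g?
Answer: 83357/27 ≈ 3087.3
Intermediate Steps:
f(W) = -(4 + W)/(3*W) (f(W) = -(W + 4)/(3*W) = -(4 + W)/(3*W))
3087 - f(-36) = 3087 - (-4 - 1*(-36))/(3*(-36)) = 3087 - (-1)*(-4 + 36)/(3*36) = 3087 - (-1)*32/(3*36) = 3087 - 1*(-8/27) = 3087 + 8/27 = 83357/27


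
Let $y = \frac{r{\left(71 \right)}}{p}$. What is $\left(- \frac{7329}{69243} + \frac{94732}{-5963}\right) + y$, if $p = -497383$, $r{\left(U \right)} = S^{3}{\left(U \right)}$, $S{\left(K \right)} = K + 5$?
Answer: $- \frac{1155195378399011}{68455818548149} \approx -16.875$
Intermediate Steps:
$S{\left(K \right)} = 5 + K$
$r{\left(U \right)} = \left(5 + U\right)^{3}$
$y = - \frac{438976}{497383}$ ($y = \frac{\left(5 + 71\right)^{3}}{-497383} = 76^{3} \left(- \frac{1}{497383}\right) = 438976 \left(- \frac{1}{497383}\right) = - \frac{438976}{497383} \approx -0.88257$)
$\left(- \frac{7329}{69243} + \frac{94732}{-5963}\right) + y = \left(- \frac{7329}{69243} + \frac{94732}{-5963}\right) - \frac{438976}{497383} = \left(\left(-7329\right) \frac{1}{69243} + 94732 \left(- \frac{1}{5963}\right)\right) - \frac{438976}{497383} = \left(- \frac{2443}{23081} - \frac{94732}{5963}\right) - \frac{438976}{497383} = - \frac{2201076901}{137632003} - \frac{438976}{497383} = - \frac{1155195378399011}{68455818548149}$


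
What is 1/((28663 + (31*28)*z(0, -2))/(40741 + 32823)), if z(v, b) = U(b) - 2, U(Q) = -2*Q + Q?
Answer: 73564/28663 ≈ 2.5665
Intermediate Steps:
U(Q) = -Q
z(v, b) = -2 - b (z(v, b) = -b - 2 = -2 - b)
1/((28663 + (31*28)*z(0, -2))/(40741 + 32823)) = 1/((28663 + (31*28)*(-2 - 1*(-2)))/(40741 + 32823)) = 1/((28663 + 868*(-2 + 2))/73564) = 1/((28663 + 868*0)*(1/73564)) = 1/((28663 + 0)*(1/73564)) = 1/(28663*(1/73564)) = 1/(28663/73564) = 73564/28663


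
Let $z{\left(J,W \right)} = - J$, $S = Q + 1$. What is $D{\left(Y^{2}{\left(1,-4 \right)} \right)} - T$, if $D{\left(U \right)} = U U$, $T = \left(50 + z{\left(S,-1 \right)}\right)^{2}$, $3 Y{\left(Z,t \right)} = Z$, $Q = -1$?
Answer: $- \frac{202499}{81} \approx -2500.0$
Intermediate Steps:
$S = 0$ ($S = -1 + 1 = 0$)
$Y{\left(Z,t \right)} = \frac{Z}{3}$
$T = 2500$ ($T = \left(50 - 0\right)^{2} = \left(50 + 0\right)^{2} = 50^{2} = 2500$)
$D{\left(U \right)} = U^{2}$
$D{\left(Y^{2}{\left(1,-4 \right)} \right)} - T = \left(\left(\frac{1}{3} \cdot 1\right)^{2}\right)^{2} - 2500 = \left(\left(\frac{1}{3}\right)^{2}\right)^{2} - 2500 = \left(\frac{1}{9}\right)^{2} - 2500 = \frac{1}{81} - 2500 = - \frac{202499}{81}$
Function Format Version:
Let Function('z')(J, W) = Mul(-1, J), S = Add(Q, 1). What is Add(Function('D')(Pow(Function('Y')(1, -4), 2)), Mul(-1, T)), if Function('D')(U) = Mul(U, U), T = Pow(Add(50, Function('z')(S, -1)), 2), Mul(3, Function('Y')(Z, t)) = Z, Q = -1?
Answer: Rational(-202499, 81) ≈ -2500.0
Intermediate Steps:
S = 0 (S = Add(-1, 1) = 0)
Function('Y')(Z, t) = Mul(Rational(1, 3), Z)
T = 2500 (T = Pow(Add(50, Mul(-1, 0)), 2) = Pow(Add(50, 0), 2) = Pow(50, 2) = 2500)
Function('D')(U) = Pow(U, 2)
Add(Function('D')(Pow(Function('Y')(1, -4), 2)), Mul(-1, T)) = Add(Pow(Pow(Mul(Rational(1, 3), 1), 2), 2), Mul(-1, 2500)) = Add(Pow(Pow(Rational(1, 3), 2), 2), -2500) = Add(Pow(Rational(1, 9), 2), -2500) = Add(Rational(1, 81), -2500) = Rational(-202499, 81)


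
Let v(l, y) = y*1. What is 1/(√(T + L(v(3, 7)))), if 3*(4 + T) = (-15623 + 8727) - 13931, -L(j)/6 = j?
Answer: -I*√62895/20965 ≈ -0.011962*I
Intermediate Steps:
v(l, y) = y
L(j) = -6*j
T = -20839/3 (T = -4 + ((-15623 + 8727) - 13931)/3 = -4 + (-6896 - 13931)/3 = -4 + (⅓)*(-20827) = -4 - 20827/3 = -20839/3 ≈ -6946.3)
1/(√(T + L(v(3, 7)))) = 1/(√(-20839/3 - 6*7)) = 1/(√(-20839/3 - 42)) = 1/(√(-20965/3)) = 1/(I*√62895/3) = -I*√62895/20965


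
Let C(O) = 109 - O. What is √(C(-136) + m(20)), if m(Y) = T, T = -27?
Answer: √218 ≈ 14.765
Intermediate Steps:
m(Y) = -27
√(C(-136) + m(20)) = √((109 - 1*(-136)) - 27) = √((109 + 136) - 27) = √(245 - 27) = √218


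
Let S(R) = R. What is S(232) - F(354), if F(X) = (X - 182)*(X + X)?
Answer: -121544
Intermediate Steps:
F(X) = 2*X*(-182 + X) (F(X) = (-182 + X)*(2*X) = 2*X*(-182 + X))
S(232) - F(354) = 232 - 2*354*(-182 + 354) = 232 - 2*354*172 = 232 - 1*121776 = 232 - 121776 = -121544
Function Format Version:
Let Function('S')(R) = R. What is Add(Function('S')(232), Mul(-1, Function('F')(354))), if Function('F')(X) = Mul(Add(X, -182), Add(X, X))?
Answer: -121544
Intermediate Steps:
Function('F')(X) = Mul(2, X, Add(-182, X)) (Function('F')(X) = Mul(Add(-182, X), Mul(2, X)) = Mul(2, X, Add(-182, X)))
Add(Function('S')(232), Mul(-1, Function('F')(354))) = Add(232, Mul(-1, Mul(2, 354, Add(-182, 354)))) = Add(232, Mul(-1, Mul(2, 354, 172))) = Add(232, Mul(-1, 121776)) = Add(232, -121776) = -121544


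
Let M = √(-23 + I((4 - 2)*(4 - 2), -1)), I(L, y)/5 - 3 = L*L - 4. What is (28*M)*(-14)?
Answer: -784*√13 ≈ -2826.8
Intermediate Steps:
I(L, y) = -5 + 5*L² (I(L, y) = 15 + 5*(L*L - 4) = 15 + 5*(L² - 4) = 15 + 5*(-4 + L²) = 15 + (-20 + 5*L²) = -5 + 5*L²)
M = 2*√13 (M = √(-23 + (-5 + 5*((4 - 2)*(4 - 2))²)) = √(-23 + (-5 + 5*(2*2)²)) = √(-23 + (-5 + 5*4²)) = √(-23 + (-5 + 5*16)) = √(-23 + (-5 + 80)) = √(-23 + 75) = √52 = 2*√13 ≈ 7.2111)
(28*M)*(-14) = (28*(2*√13))*(-14) = (56*√13)*(-14) = -784*√13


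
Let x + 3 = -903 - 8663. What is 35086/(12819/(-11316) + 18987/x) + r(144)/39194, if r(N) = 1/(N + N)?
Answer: -14295000462038974555/1269968012753472 ≈ -11256.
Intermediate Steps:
x = -9569 (x = -3 + (-903 - 8663) = -3 - 9566 = -9569)
r(N) = 1/(2*N)
35086/(12819/(-11316) + 18987/x) + r(144)/39194 = 35086/(12819/(-11316) + 18987/(-9569)) + ((½)/144)/39194 = 35086/(12819*(-1/11316) + 18987*(-1/9569)) + ((½)*(1/144))*(1/39194) = 35086/(-4273/3772 - 18987/9569) + (1/288)*(1/39194) = 35086/(-112507301/36094268) + 1/11287872 = 35086*(-36094268/112507301) + 1/11287872 = -1266403487048/112507301 + 1/11287872 = -14295000462038974555/1269968012753472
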